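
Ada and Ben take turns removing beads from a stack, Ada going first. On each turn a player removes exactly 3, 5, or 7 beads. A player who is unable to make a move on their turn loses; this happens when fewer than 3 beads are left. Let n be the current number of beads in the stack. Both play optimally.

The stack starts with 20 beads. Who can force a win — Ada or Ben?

Compute win/loss labels from the base case upward. A position with no move is L. Any other position is W if it can reach an L in one move, else L.
n=0: no move → L
n=1: no move → L
n=2: no move → L
n=3: W (go to 0, an L position)
n=4: W (go to 1, an L position)
n=5: W (go to 2, an L position)
n=6: W (go to 1, an L position)
n=7: W (go to 2, an L position)
n=8: W (go to 1, an L position)
n=9: W (go to 2, an L position)
n=10: L (options 7(W), 5(W), 3(W) are all W)
n=11: L (options 8(W), 6(W), 4(W) are all W)
n=12: L (options 9(W), 7(W), 5(W) are all W)
n=13: W (go to 10, an L position)
n=14: W (go to 11, an L position)
n=15: W (go to 12, an L position)
n=16: W (go to 11, an L position)
n=17: W (go to 12, an L position)
n=18: W (go to 11, an L position)
n=19: W (go to 12, an L position)
n=20: L (options 17(W), 15(W), 13(W) are all W)
The starting position 20 is L: whatever Ada does, the opponent receives a W position.

Ben wins.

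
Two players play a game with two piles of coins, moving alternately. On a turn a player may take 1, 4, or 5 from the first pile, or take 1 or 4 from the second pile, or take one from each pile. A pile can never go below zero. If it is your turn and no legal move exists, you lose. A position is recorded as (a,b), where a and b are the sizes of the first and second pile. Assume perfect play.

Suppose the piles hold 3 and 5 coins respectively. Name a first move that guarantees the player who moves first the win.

Classify positions by backward induction: terminal positions (no move available) are L. From any other position, the mover wins iff some move reaches an L.
No move ever increases a pile, so every position that can arise here has a ≤ 3 and b ≤ 5; it is enough to label the cells with 0 ≤ a ≤ 3 and 0 ≤ b ≤ 5.
Every move lowers a or b (never raises either), so fill the grid row by row in increasing a, and left to right within a row: each cell's successors are then already labelled.
      b=0  b=1  b=2  b=3  b=4  b=5
a=0:    L    W    L    W    W    L
a=1:    W    W    W    W    L    W
a=2:    L    W    L    W    W    W
a=3:    W    W    W    W    L    W
Cells with no legal move (terminal, hence L): (0,0).
The remaining L cells, each justified by listing all of its moves:
(0,2): the only move is to (0,1)(W), a W ⇒ L
(0,5): moves to (0,4)(W), (0,1)(W); every one is W ⇒ L
(1,4): moves to (0,4)(W), (1,3)(W), (1,0)(W), (0,3)(W); every one is W ⇒ L
(2,0): the only move is to (1,0)(W), a W ⇒ L
(2,2): moves to (1,2)(W), (2,1)(W), (1,1)(W); every one is W ⇒ L
(3,4): moves to (2,4)(W), (3,3)(W), (3,0)(W), (2,3)(W); every one is W ⇒ L
Every other cell has at least one move into one of the L cells above, so it is W.
From (3,5), the L positions reachable in one move are: (3,4).

Move to (3,4).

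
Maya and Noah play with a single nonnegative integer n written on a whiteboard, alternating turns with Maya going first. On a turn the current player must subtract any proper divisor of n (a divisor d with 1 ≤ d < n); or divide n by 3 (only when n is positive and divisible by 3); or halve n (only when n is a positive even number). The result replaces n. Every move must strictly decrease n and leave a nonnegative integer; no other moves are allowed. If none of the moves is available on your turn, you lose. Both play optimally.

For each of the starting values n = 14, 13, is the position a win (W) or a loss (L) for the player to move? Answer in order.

Build the W/L table. Terminal = L. A non-terminal position is W if it has a move to some L; otherwise it is L.
n=0: no move → L
n=1: no move → L
n=2: W (go to 1, an L position)
n=3: W (go to 1, an L position)
n=4: L (options 2(W), 3(W) are all W)
n=5: W (go to 4, an L position)
n=6: W (go to 4, an L position)
n=7: L (sole option 6(W) is W)
n=8: W (go to 4, an L position)
n=9: L (options 3(W), 6(W), 8(W) are all W)
n=10: W (go to 9, an L position)
n=11: L (sole option 10(W) is W)
n=12: W (go to 4, an L position)
n=13: L (sole option 12(W) is W)
n=14: W (go to 7, an L position)

14: W, 13: L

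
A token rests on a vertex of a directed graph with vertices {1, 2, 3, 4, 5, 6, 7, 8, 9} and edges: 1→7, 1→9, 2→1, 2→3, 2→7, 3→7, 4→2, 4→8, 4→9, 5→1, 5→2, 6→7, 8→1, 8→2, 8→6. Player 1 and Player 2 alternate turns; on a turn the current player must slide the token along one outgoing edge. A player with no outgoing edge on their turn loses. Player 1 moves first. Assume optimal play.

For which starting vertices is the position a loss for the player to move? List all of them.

5, 7, 8, 9

Build the W/L table. Terminal = L. A non-terminal position is W if it has a move to some L; otherwise it is L.
Every edge goes from a vertex to one that appears earlier in the order 7, 9, 3, 1, 2, 6, 5, 8, 4, so processing vertices in that order labels each vertex after all of its successors.
7: no outgoing edge → L
9: no outgoing edge → L
3: W (go to 7, an L position)
1: W (go to 9, an L position)
2: W (go to 7, an L position)
6: W (go to 7, an L position)
5: L (options 2(W), 1(W) are all W)
8: L (options 6(W), 2(W), 1(W) are all W)
4: W (go to 8, an L position)
The losing starting vertices are exactly the entries labelled L in this table (4 of them).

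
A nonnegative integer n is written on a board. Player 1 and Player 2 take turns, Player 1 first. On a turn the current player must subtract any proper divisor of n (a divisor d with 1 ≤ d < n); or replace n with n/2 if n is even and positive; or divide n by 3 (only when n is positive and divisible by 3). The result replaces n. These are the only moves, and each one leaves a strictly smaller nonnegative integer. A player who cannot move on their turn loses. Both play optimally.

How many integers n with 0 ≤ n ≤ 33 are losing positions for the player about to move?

Use the standard recursion: the mover loses at a terminal position; elsewhere, the mover wins exactly when some move hands the opponent an L position.
n=0: no move → L
n=1: no move → L
n=2: reaches L-position 1 → W
n=3: reaches L-position 1 → W
n=4: only reaches 2(W), 3(W), all W → L
n=5: reaches L-position 4 → W
n=6: reaches L-position 4 → W
n=7: only reaches 6(W), which is W → L
n=8: reaches L-position 4 → W
n=9: only reaches 3(W), 6(W), 8(W), all W → L
n=10: reaches L-position 9 → W
n=11: only reaches 10(W), which is W → L
n=12: reaches L-position 4 → W
n=13: only reaches 12(W), which is W → L
n=14: reaches L-position 7 → W
n=15: only reaches 5(W), 10(W), 12(W), 14(W), all W → L
n=16: reaches L-position 15 → W
n=17: only reaches 16(W), which is W → L
n=18: reaches L-position 9 → W
n=19: only reaches 18(W), which is W → L
n=20: reaches L-position 15 → W
n=21: reaches L-position 7 → W
n=22: reaches L-position 11 → W
n=23: only reaches 22(W), which is W → L
n=24: reaches L-position 23 → W
n=25: only reaches 20(W), 24(W), all W → L
n=26: reaches L-position 13 → W
n=27: reaches L-position 9 → W
n=28: only reaches 14(W), 21(W), 24(W), 26(W), 27(W), all W → L
n=29: reaches L-position 28 → W
n=30: reaches L-position 15 → W
n=31: only reaches 30(W), which is W → L
n=32: reaches L-position 28 → W
n=33: reaches L-position 11 → W
L entries with 0 ≤ n ≤ 33: n = 0, 1, 4, 7, 9, 11, 13, 15, 17, 19, 23, 25, 28, 31; that makes 14.

14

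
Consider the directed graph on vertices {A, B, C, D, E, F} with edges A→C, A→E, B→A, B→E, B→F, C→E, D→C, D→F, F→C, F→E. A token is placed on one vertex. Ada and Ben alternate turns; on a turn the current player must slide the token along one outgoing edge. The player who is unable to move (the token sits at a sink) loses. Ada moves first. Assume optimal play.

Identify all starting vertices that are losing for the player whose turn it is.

Use the standard recursion: the mover loses at a terminal position; elsewhere, the mover wins exactly when some move hands the opponent an L position.
Every edge goes from a vertex to one that appears earlier in the order E, C, F, D, A, B, so processing vertices in that order labels each vertex after all of its successors.
E: no outgoing edge → L
C: W (go to E, an L position)
F: W (go to E, an L position)
D: L (options F(W), C(W) are all W)
A: W (go to E, an L position)
B: W (go to E, an L position)
Reading off the rows marked L gives the requested list; there are 2 such vertices.

D, E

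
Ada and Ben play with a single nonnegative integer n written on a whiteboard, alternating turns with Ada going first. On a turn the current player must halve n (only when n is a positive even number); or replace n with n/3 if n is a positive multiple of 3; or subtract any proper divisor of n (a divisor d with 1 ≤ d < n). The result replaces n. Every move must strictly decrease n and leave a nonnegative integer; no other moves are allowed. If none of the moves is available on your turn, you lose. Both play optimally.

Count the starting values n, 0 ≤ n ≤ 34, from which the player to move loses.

14

Use the standard recursion: the mover loses at a terminal position; elsewhere, the mover wins exactly when some move hands the opponent an L position.
n=0: no move → L
n=1: no move → L
n=2: →1(L), so W
n=3: →1(L), so W
n=4: →2(W), 3(W) — all W, so L
n=5: →4(L), so W
n=6: →4(L), so W
n=7: →6(W) only, which is W, so L
n=8: →4(L), so W
n=9: →3(W), 6(W), 8(W) — all W, so L
n=10: →9(L), so W
n=11: →10(W) only, which is W, so L
n=12: →4(L), so W
n=13: →12(W) only, which is W, so L
n=14: →7(L), so W
n=15: →5(W), 10(W), 12(W), 14(W) — all W, so L
n=16: →15(L), so W
n=17: →16(W) only, which is W, so L
n=18: →9(L), so W
n=19: →18(W) only, which is W, so L
n=20: →15(L), so W
n=21: →7(L), so W
n=22: →11(L), so W
n=23: →22(W) only, which is W, so L
n=24: →23(L), so W
n=25: →20(W), 24(W) — all W, so L
n=26: →13(L), so W
n=27: →9(L), so W
n=28: →14(W), 21(W), 24(W), 26(W), 27(W) — all W, so L
n=29: →28(L), so W
n=30: →15(L), so W
n=31: →30(W) only, which is W, so L
n=32: →28(L), so W
n=33: →11(L), so W
n=34: →17(L), so W
L entries with 0 ≤ n ≤ 34: n = 0, 1, 4, 7, 9, 11, 13, 15, 17, 19, 23, 25, 28, 31; that makes 14.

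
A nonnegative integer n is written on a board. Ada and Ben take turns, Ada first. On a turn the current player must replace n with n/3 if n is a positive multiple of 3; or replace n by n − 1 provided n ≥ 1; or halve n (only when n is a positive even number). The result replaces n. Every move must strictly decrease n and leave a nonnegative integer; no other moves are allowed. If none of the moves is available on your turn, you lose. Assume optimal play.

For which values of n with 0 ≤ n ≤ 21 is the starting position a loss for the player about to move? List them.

0, 2, 5, 7, 9, 11, 13, 16, 19

Positions with no move are L. A position that does have a move is losing for the player to move precisely when every available move leads to a winning position for the opponent. Fill in the labels:
n=0: no move → L
n=1: →0(L), so W
n=2: →1(W) only, which is W, so L
n=3: →2(L), so W
n=4: →2(L), so W
n=5: →4(W) only, which is W, so L
n=6: →2(L), so W
n=7: →6(W) only, which is W, so L
n=8: →7(L), so W
n=9: →3(W), 8(W) — all W, so L
n=10: →5(L), so W
n=11: →10(W) only, which is W, so L
n=12: →11(L), so W
n=13: →12(W) only, which is W, so L
n=14: →7(L), so W
n=15: →5(L), so W
n=16: →8(W), 15(W) — all W, so L
n=17: →16(L), so W
n=18: →9(L), so W
n=19: →18(W) only, which is W, so L
n=20: →19(L), so W
n=21: →7(L), so W
The losing starting values of n are exactly the entries labelled L in this table (9 of them).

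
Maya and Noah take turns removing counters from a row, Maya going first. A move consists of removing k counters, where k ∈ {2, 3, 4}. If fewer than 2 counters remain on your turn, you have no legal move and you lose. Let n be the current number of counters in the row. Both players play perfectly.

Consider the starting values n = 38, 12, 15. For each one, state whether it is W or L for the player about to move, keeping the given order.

Use the standard recursion: the mover loses at a terminal position; elsewhere, the mover wins exactly when some move hands the opponent an L position.
n=0: no move → L
n=1: no move → L
n=2: reaches L-position 0 → W
n=3: reaches L-position 1 → W
n=4: reaches L-position 1 → W
n=5: reaches L-position 1 → W
n=6: only reaches 4(W), 3(W), 2(W), all W → L
n=7: only reaches 5(W), 4(W), 3(W), all W → L
n=8: reaches L-position 6 → W
n=9: reaches L-position 7 → W
n=10: reaches L-position 7 → W
n=11: reaches L-position 7 → W
n=12: only reaches 10(W), 9(W), 8(W), all W → L
n=13: only reaches 11(W), 10(W), 9(W), all W → L
n=14: reaches L-position 12 → W
n=15: reaches L-position 13 → W
n=16: reaches L-position 13 → W
n=17: reaches L-position 13 → W
n=18: only reaches 16(W), 15(W), 14(W), all W → L
n=19: only reaches 17(W), 16(W), 15(W), all W → L
n=20: reaches L-position 18 → W
n=21: reaches L-position 19 → W
n=22: reaches L-position 19 → W
n=23: reaches L-position 19 → W
n=24: only reaches 22(W), 21(W), 20(W), all W → L
n=25: only reaches 23(W), 22(W), 21(W), all W → L
n=26: reaches L-position 24 → W
n=27: reaches L-position 25 → W
n=28: reaches L-position 25 → W
n=29: reaches L-position 25 → W
n=30: only reaches 28(W), 27(W), 26(W), all W → L
n=31: only reaches 29(W), 28(W), 27(W), all W → L
n=32: reaches L-position 30 → W
n=33: reaches L-position 31 → W
n=34: reaches L-position 31 → W
n=35: reaches L-position 31 → W
n=36: only reaches 34(W), 33(W), 32(W), all W → L
n=37: only reaches 35(W), 34(W), 33(W), all W → L
n=38: reaches L-position 36 → W

38: W, 12: L, 15: W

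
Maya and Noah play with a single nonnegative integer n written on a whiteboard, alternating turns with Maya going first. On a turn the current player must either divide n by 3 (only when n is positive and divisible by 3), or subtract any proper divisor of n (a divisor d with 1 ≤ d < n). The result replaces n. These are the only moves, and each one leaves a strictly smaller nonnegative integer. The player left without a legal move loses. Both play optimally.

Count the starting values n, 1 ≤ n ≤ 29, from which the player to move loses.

12

Compute win/loss labels from the base case upward. A position with no move is L. Any other position is W if it can reach an L in one move, else L.
n=0: no move → L
n=1: no move → L
n=2: reaches L-position 1 → W
n=3: reaches L-position 1 → W
n=4: only reaches 2(W), 3(W), all W → L
n=5: reaches L-position 4 → W
n=6: reaches L-position 4 → W
n=7: only reaches 6(W), which is W → L
n=8: reaches L-position 4 → W
n=9: only reaches 3(W), 6(W), 8(W), all W → L
n=10: reaches L-position 9 → W
n=11: only reaches 10(W), which is W → L
n=12: reaches L-position 4 → W
n=13: only reaches 12(W), which is W → L
n=14: reaches L-position 7 → W
n=15: only reaches 5(W), 10(W), 12(W), 14(W), all W → L
n=16: reaches L-position 15 → W
n=17: only reaches 16(W), which is W → L
n=18: reaches L-position 9 → W
n=19: only reaches 18(W), which is W → L
n=20: reaches L-position 15 → W
n=21: reaches L-position 7 → W
n=22: reaches L-position 11 → W
n=23: only reaches 22(W), which is W → L
n=24: reaches L-position 23 → W
n=25: only reaches 20(W), 24(W), all W → L
n=26: reaches L-position 13 → W
n=27: reaches L-position 9 → W
n=28: only reaches 14(W), 21(W), 24(W), 26(W), 27(W), all W → L
n=29: reaches L-position 28 → W
L entries with 1 ≤ n ≤ 29 (n=0 is outside the asked range and is not counted): n = 1, 4, 7, 9, 11, 13, 15, 17, 19, 23, 25, 28; that makes 12.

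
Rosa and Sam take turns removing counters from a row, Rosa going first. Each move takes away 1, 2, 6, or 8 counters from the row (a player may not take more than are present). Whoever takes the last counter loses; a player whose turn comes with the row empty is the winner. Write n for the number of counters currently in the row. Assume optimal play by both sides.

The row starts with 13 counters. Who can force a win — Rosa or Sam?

Build the W/L table. Terminal = W. A non-terminal position is W if it has a move to some L; otherwise it is L.
n=0: no move; the opponent has just taken the last counter and therefore loses → W
n=1: →0(W) only, which is W, so L
n=2: →1(L), so W
n=3: →1(L), so W
n=4: →3(W), 2(W) — all W, so L
n=5: →4(L), so W
n=6: →4(L), so W
n=7: →1(L), so W
n=8: →7(W), 6(W), 2(W), 0(W) — all W, so L
n=9: →8(L), so W
n=10: →8(L), so W
n=11: →10(W), 9(W), 5(W), 3(W) — all W, so L
n=12: →11(L), so W
n=13: →11(L), so W
The starting position 13 is W: Rosa should remove 2, leaving 11, handing over an L position.

Rosa wins.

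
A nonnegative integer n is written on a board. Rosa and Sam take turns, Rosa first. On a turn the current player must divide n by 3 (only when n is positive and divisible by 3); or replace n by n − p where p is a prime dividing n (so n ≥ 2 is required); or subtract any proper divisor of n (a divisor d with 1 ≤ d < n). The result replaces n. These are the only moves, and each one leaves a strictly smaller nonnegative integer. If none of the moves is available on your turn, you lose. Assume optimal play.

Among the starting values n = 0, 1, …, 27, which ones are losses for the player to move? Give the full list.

0, 1, 4, 9, 14, 20, 26

Use the standard recursion: the mover loses at a terminal position; elsewhere, the mover wins exactly when some move hands the opponent an L position.
n=0: no move → L
n=1: no move → L
n=2: can move to 0, which is L ⇒ W
n=3: can move to 0, which is L ⇒ W
n=4: moves to 2(W), 3(W); every one is W ⇒ L
n=5: can move to 0, which is L ⇒ W
n=6: can move to 4, which is L ⇒ W
n=7: can move to 0, which is L ⇒ W
n=8: can move to 4, which is L ⇒ W
n=9: moves to 3(W), 6(W), 8(W); every one is W ⇒ L
n=10: can move to 9, which is L ⇒ W
n=11: can move to 0, which is L ⇒ W
n=12: can move to 4, which is L ⇒ W
n=13: can move to 0, which is L ⇒ W
n=14: moves to 7(W), 12(W), 13(W); every one is W ⇒ L
n=15: can move to 14, which is L ⇒ W
n=16: can move to 14, which is L ⇒ W
n=17: can move to 0, which is L ⇒ W
n=18: can move to 9, which is L ⇒ W
n=19: can move to 0, which is L ⇒ W
n=20: moves to 10(W), 15(W), 16(W), 18(W), 19(W); every one is W ⇒ L
n=21: can move to 14, which is L ⇒ W
n=22: can move to 20, which is L ⇒ W
n=23: can move to 0, which is L ⇒ W
n=24: can move to 20, which is L ⇒ W
n=25: can move to 20, which is L ⇒ W
n=26: moves to 13(W), 24(W), 25(W); every one is W ⇒ L
n=27: can move to 9, which is L ⇒ W
Reading off the rows marked L gives the requested list; there are 7 such values of n.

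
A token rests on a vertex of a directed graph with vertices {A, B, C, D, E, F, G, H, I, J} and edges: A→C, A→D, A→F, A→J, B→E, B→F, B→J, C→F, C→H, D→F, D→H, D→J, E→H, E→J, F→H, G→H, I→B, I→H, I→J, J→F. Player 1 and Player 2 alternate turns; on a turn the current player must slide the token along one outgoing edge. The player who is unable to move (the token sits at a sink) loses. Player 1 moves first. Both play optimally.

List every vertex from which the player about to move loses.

H, J

Label each position W (a win for the player to move) or L (a loss). A position with no legal move is L; any other position is W exactly when some move reaches an L, and L when every move reaches a W.
Every edge goes from a vertex to one that appears earlier in the order H, F, C, J, E, B, G, D, I, A, so processing vertices in that order labels each vertex after all of its successors.
H: no outgoing edge → L
F: reaches L-position H → W
C: reaches L-position H → W
J: only reaches F(W), which is W → L
E: reaches L-position J → W
B: reaches L-position J → W
G: reaches L-position H → W
D: reaches L-position J → W
I: reaches L-position J → W
A: reaches L-position J → W
The losing starting vertices are exactly the entries labelled L in this table (2 of them).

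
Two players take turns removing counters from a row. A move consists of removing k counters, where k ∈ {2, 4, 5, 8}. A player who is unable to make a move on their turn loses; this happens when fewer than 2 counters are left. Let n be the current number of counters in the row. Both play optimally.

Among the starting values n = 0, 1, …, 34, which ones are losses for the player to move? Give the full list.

Build the W/L table. Terminal = L. A non-terminal position is W if it has a move to some L; otherwise it is L.
n=0: no move → L
n=1: no move → L
n=2: →0(L), so W
n=3: →1(L), so W
n=4: →0(L), so W
n=5: →1(L), so W
n=6: →1(L), so W
n=7: →5(W), 3(W), 2(W) — all W, so L
n=8: →0(L), so W
n=9: →7(L), so W
n=10: →8(W), 6(W), 5(W), 2(W) — all W, so L
n=11: →7(L), so W
n=12: →10(L), so W
n=13: →11(W), 9(W), 8(W), 5(W) — all W, so L
n=14: →10(L), so W
n=15: →13(L), so W
n=16: →14(W), 12(W), 11(W), 8(W) — all W, so L
n=17: →13(L), so W
n=18: →16(L), so W
n=19: →17(W), 15(W), 14(W), 11(W) — all W, so L
n=20: →16(L), so W
n=21: →19(L), so W
n=22: →20(W), 18(W), 17(W), 14(W) — all W, so L
n=23: →19(L), so W
n=24: →22(L), so W
n=25: →23(W), 21(W), 20(W), 17(W) — all W, so L
n=26: →22(L), so W
n=27: →25(L), so W
n=28: →26(W), 24(W), 23(W), 20(W) — all W, so L
n=29: →25(L), so W
n=30: →28(L), so W
n=31: →29(W), 27(W), 26(W), 23(W) — all W, so L
n=32: →28(L), so W
n=33: →31(L), so W
n=34: →32(W), 30(W), 29(W), 26(W) — all W, so L
Reading off the rows marked L gives the requested list; there are 12 such values of n.

0, 1, 7, 10, 13, 16, 19, 22, 25, 28, 31, 34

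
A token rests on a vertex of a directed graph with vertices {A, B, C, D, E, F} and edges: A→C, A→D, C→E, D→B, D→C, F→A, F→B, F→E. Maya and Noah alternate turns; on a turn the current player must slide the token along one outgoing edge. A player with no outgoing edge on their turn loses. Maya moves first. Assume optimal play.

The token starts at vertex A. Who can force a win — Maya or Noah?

Label each position W (a win for the player to move) or L (a loss). A position with no legal move is L; any other position is W exactly when some move reaches an L, and L when every move reaches a W.
Every edge goes from a vertex to one that appears earlier in the order E, B, C, D, A, F, so processing vertices in that order labels each vertex after all of its successors.
E: no outgoing edge → L
B: no outgoing edge → L
C: reaches L-position E → W
D: reaches L-position B → W
A: only reaches D(W), C(W), all W → L
F: reaches L-position A → W
Every move from A reaches a W position, so the mover loses.

Noah wins.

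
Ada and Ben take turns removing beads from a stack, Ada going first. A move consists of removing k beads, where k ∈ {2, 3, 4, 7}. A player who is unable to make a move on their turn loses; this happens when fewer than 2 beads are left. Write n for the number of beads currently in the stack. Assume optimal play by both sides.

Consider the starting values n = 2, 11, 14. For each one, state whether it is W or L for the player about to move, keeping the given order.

2: W, 11: L, 14: W

Build the W/L table. Terminal = L. A non-terminal position is W if it has a move to some L; otherwise it is L.
n=0: no move → L
n=1: no move → L
n=2: W (go to 0, an L position)
n=3: W (go to 1, an L position)
n=4: W (go to 1, an L position)
n=5: W (go to 1, an L position)
n=6: L (options 4(W), 3(W), 2(W) are all W)
n=7: W (go to 0, an L position)
n=8: W (go to 6, an L position)
n=9: W (go to 6, an L position)
n=10: W (go to 6, an L position)
n=11: L (options 9(W), 8(W), 7(W), 4(W) are all W)
n=12: L (options 10(W), 9(W), 8(W), 5(W) are all W)
n=13: W (go to 11, an L position)
n=14: W (go to 12, an L position)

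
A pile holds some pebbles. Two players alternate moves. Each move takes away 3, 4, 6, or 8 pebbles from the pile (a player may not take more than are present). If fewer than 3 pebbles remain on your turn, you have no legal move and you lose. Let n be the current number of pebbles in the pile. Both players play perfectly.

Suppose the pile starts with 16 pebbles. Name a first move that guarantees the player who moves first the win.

Remove 3, leaving 13.

Build the W/L table. Terminal = L. A non-terminal position is W if it has a move to some L; otherwise it is L.
n=0: no move → L
n=1: no move → L
n=2: no move → L
n=3: reaches L-position 0 → W
n=4: reaches L-position 1 → W
n=5: reaches L-position 2 → W
n=6: reaches L-position 2 → W
n=7: reaches L-position 1 → W
n=8: reaches L-position 2 → W
n=9: reaches L-position 1 → W
n=10: reaches L-position 2 → W
n=11: only reaches 8(W), 7(W), 5(W), 3(W), all W → L
n=12: only reaches 9(W), 8(W), 6(W), 4(W), all W → L
n=13: only reaches 10(W), 9(W), 7(W), 5(W), all W → L
n=14: reaches L-position 11 → W
n=15: reaches L-position 12 → W
n=16: reaches L-position 13 → W
From 16, the L positions reachable in one move are: 13, 12. Any move reaching one of these is winning.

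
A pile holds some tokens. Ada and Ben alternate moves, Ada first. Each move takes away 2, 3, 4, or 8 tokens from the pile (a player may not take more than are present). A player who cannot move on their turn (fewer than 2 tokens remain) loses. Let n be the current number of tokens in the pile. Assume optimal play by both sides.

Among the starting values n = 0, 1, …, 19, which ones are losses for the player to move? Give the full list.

0, 1, 6, 7, 12, 13, 18, 19

Label each position W (a win for the player to move) or L (a loss). A position with no legal move is L; any other position is W exactly when some move reaches an L, and L when every move reaches a W.
n=0: no move → L
n=1: no move → L
n=2: reaches L-position 0 → W
n=3: reaches L-position 1 → W
n=4: reaches L-position 1 → W
n=5: reaches L-position 1 → W
n=6: only reaches 4(W), 3(W), 2(W), all W → L
n=7: only reaches 5(W), 4(W), 3(W), all W → L
n=8: reaches L-position 6 → W
n=9: reaches L-position 7 → W
n=10: reaches L-position 7 → W
n=11: reaches L-position 7 → W
n=12: only reaches 10(W), 9(W), 8(W), 4(W), all W → L
n=13: only reaches 11(W), 10(W), 9(W), 5(W), all W → L
n=14: reaches L-position 12 → W
n=15: reaches L-position 13 → W
n=16: reaches L-position 13 → W
n=17: reaches L-position 13 → W
n=18: only reaches 16(W), 15(W), 14(W), 10(W), all W → L
n=19: only reaches 17(W), 16(W), 15(W), 11(W), all W → L
The losing starting values of n are exactly the entries labelled L in this table (8 of them).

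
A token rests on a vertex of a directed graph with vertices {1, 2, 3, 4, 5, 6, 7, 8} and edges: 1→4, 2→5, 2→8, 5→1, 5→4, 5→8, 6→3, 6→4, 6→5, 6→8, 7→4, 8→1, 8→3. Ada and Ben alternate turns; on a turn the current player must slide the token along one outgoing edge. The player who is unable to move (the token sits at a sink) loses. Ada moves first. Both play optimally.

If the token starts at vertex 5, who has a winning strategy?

Ada wins.

Compute win/loss labels from the base case upward. A position with no move is L. Any other position is W if it can reach an L in one move, else L.
Every edge goes from a vertex to one that appears earlier in the order 4, 3, 1, 8, 5, 2, 6, 7, so processing vertices in that order labels each vertex after all of its successors.
4: no outgoing edge → L
3: no outgoing edge → L
1: W (go to 4, an L position)
8: W (go to 3, an L position)
5: W (go to 4, an L position)
2: L (options 5(W), 8(W) are all W)
6: W (go to 3, an L position)
7: W (go to 4, an L position)
The starting position 5 is W: Ada should move to 4, handing over an L position.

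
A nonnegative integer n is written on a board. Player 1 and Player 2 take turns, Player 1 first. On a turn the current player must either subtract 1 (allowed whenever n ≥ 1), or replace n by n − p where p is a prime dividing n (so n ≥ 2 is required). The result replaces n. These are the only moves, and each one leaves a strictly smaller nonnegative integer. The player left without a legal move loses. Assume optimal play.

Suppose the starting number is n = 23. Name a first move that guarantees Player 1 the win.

Positions with no move are L. A position that does have a move is losing for the player to move precisely when every available move leads to a winning position for the opponent. Fill in the labels:
n=0: no move → L
n=1: reaches L-position 0 → W
n=2: reaches L-position 0 → W
n=3: reaches L-position 0 → W
n=4: only reaches 2(W), 3(W), all W → L
n=5: reaches L-position 0 → W
n=6: reaches L-position 4 → W
n=7: reaches L-position 0 → W
n=8: only reaches 6(W), 7(W), all W → L
n=9: reaches L-position 8 → W
n=10: reaches L-position 8 → W
n=11: reaches L-position 0 → W
n=12: only reaches 9(W), 10(W), 11(W), all W → L
n=13: reaches L-position 0 → W
n=14: reaches L-position 12 → W
n=15: reaches L-position 12 → W
n=16: only reaches 14(W), 15(W), all W → L
n=17: reaches L-position 0 → W
n=18: reaches L-position 16 → W
n=19: reaches L-position 0 → W
n=20: only reaches 15(W), 18(W), 19(W), all W → L
n=21: reaches L-position 20 → W
n=22: reaches L-position 20 → W
n=23: reaches L-position 0 → W
From 23, the L positions reachable in one move are: 0.

Move to 0.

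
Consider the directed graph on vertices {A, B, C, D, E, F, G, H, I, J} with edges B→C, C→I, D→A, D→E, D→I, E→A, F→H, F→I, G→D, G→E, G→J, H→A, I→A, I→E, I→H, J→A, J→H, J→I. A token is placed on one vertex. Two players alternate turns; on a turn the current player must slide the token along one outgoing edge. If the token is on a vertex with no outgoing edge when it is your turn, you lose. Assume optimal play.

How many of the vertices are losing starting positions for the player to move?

Label each position W (a win for the player to move) or L (a loss). A position with no legal move is L; any other position is W exactly when some move reaches an L, and L when every move reaches a W.
Every edge goes from a vertex to one that appears earlier in the order A, H, E, I, J, D, C, F, G, B, so processing vertices in that order labels each vertex after all of its successors.
A: no outgoing edge → L
H: can move to A, which is L ⇒ W
E: can move to A, which is L ⇒ W
I: can move to A, which is L ⇒ W
J: can move to A, which is L ⇒ W
D: can move to A, which is L ⇒ W
C: the only move is to I(W), a W ⇒ L
F: moves to I(W), H(W); every one is W ⇒ L
G: moves to D(W), J(W), E(W); every one is W ⇒ L
B: can move to C, which is L ⇒ W
The L vertices are A, C, F, G; that is 4 in all.

4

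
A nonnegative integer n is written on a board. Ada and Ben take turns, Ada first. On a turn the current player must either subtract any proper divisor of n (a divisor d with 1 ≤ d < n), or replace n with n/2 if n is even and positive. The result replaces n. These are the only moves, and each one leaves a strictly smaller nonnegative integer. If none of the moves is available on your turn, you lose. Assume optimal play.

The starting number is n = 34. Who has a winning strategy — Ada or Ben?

Build the W/L table. Terminal = L. A non-terminal position is W if it has a move to some L; otherwise it is L.
n=0: no move → L
n=1: no move → L
n=2: W (go to 1, an L position)
n=3: L (sole option 2(W) is W)
n=4: W (go to 3, an L position)
n=5: L (sole option 4(W) is W)
n=6: W (go to 3, an L position)
n=7: L (sole option 6(W) is W)
n=8: W (go to 7, an L position)
n=9: L (options 6(W), 8(W) are all W)
n=10: W (go to 5, an L position)
n=11: L (sole option 10(W) is W)
n=12: W (go to 9, an L position)
n=13: L (sole option 12(W) is W)
n=14: W (go to 7, an L position)
n=15: L (options 10(W), 12(W), 14(W) are all W)
n=16: W (go to 15, an L position)
n=17: L (sole option 16(W) is W)
n=18: W (go to 9, an L position)
n=19: L (sole option 18(W) is W)
n=20: W (go to 15, an L position)
n=21: L (options 14(W), 18(W), 20(W) are all W)
n=22: W (go to 11, an L position)
n=23: L (sole option 22(W) is W)
n=24: W (go to 21, an L position)
n=25: L (options 20(W), 24(W) are all W)
n=26: W (go to 13, an L position)
n=27: L (options 18(W), 24(W), 26(W) are all W)
n=28: W (go to 21, an L position)
n=29: L (sole option 28(W) is W)
n=30: W (go to 15, an L position)
n=31: L (sole option 30(W) is W)
n=32: W (go to 31, an L position)
n=33: L (options 22(W), 30(W), 32(W) are all W)
n=34: W (go to 17, an L position)
From 34 Ada can move to 17, reaching an L position.

Ada wins.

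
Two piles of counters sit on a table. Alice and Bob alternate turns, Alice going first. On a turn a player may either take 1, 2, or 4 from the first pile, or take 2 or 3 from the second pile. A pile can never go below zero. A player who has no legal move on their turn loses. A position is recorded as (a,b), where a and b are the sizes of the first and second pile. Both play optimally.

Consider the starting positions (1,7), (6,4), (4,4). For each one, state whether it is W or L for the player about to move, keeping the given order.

(1,7): L, (6,4): W, (4,4): W

Compute win/loss labels from the base case upward. A position with no move is L. Any other position is W if it can reach an L in one move, else L.
No move ever increases a pile, so every position that can arise here has a ≤ 6 and b ≤ 7; it is enough to label the cells with 0 ≤ a ≤ 6 and 0 ≤ b ≤ 7.
Every move lowers a or b (never raises either), so fill the grid row by row in increasing a, and left to right within a row: each cell's successors are then already labelled.
      b=0  b=1  b=2  b=3  b=4  b=5  b=6  b=7
a=0:    L    L    W    W    W    L    L    W
a=1:    W    W    L    L    W    W    W    L
a=2:    W    W    W    W    L    W    W    W
a=3:    L    L    W    W    W    L    L    W
a=4:    W    W    L    L    W    W    W    L
a=5:    W    W    W    W    L    W    W    W
a=6:    L    L    W    W    W    L    L    W
Cells with no legal move (terminal, hence L): (0,0), (0,1).
The remaining L cells, each justified by listing all of its moves:
(0,5): only reaches (0,3)(W), (0,2)(W), all W → L
(0,6): only reaches (0,4)(W), (0,3)(W), all W → L
(1,2): only reaches (0,2)(W), (1,0)(W), all W → L
(1,3): only reaches (0,3)(W), (1,1)(W), (1,0)(W), all W → L
(1,7): only reaches (0,7)(W), (1,5)(W), (1,4)(W), all W → L
(2,4): only reaches (1,4)(W), (0,4)(W), (2,2)(W), (2,1)(W), all W → L
(3,0): only reaches (2,0)(W), (1,0)(W), all W → L
(3,1): only reaches (2,1)(W), (1,1)(W), all W → L
(3,5): only reaches (2,5)(W), (1,5)(W), (3,3)(W), (3,2)(W), all W → L
(3,6): only reaches (2,6)(W), (1,6)(W), (3,4)(W), (3,3)(W), all W → L
(4,2): only reaches (3,2)(W), (2,2)(W), (0,2)(W), (4,0)(W), all W → L
(4,3): only reaches (3,3)(W), (2,3)(W), (0,3)(W), (4,1)(W), (4,0)(W), all W → L
(4,7): only reaches (3,7)(W), (2,7)(W), (0,7)(W), (4,5)(W), (4,4)(W), all W → L
(5,4): only reaches (4,4)(W), (3,4)(W), (1,4)(W), (5,2)(W), (5,1)(W), all W → L
(6,0): only reaches (5,0)(W), (4,0)(W), (2,0)(W), all W → L
(6,1): only reaches (5,1)(W), (4,1)(W), (2,1)(W), all W → L
(6,5): only reaches (5,5)(W), (4,5)(W), (2,5)(W), (6,3)(W), (6,2)(W), all W → L
(6,6): only reaches (5,6)(W), (4,6)(W), (2,6)(W), (6,4)(W), (6,3)(W), all W → L
Every other cell has at least one move into one of the L cells above, so it is W.
(1,7): one of the L cells justified above, so L
(6,4): the move to (5,4) reaches an L cell, so W
(4,4): the move to (2,4) reaches an L cell, so W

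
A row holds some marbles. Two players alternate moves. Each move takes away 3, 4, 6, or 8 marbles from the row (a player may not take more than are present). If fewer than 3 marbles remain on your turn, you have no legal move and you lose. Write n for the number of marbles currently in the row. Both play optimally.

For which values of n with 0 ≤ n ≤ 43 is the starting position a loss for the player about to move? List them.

0, 1, 2, 11, 12, 13, 22, 23, 24, 33, 34, 35

Use the standard recursion: the mover loses at a terminal position; elsewhere, the mover wins exactly when some move hands the opponent an L position.
n=0: no move → L
n=1: no move → L
n=2: no move → L
n=3: can move to 0, which is L ⇒ W
n=4: can move to 1, which is L ⇒ W
n=5: can move to 2, which is L ⇒ W
n=6: can move to 2, which is L ⇒ W
n=7: can move to 1, which is L ⇒ W
n=8: can move to 2, which is L ⇒ W
n=9: can move to 1, which is L ⇒ W
n=10: can move to 2, which is L ⇒ W
n=11: moves to 8(W), 7(W), 5(W), 3(W); every one is W ⇒ L
n=12: moves to 9(W), 8(W), 6(W), 4(W); every one is W ⇒ L
n=13: moves to 10(W), 9(W), 7(W), 5(W); every one is W ⇒ L
n=14: can move to 11, which is L ⇒ W
n=15: can move to 12, which is L ⇒ W
n=16: can move to 13, which is L ⇒ W
n=17: can move to 13, which is L ⇒ W
n=18: can move to 12, which is L ⇒ W
n=19: can move to 13, which is L ⇒ W
n=20: can move to 12, which is L ⇒ W
n=21: can move to 13, which is L ⇒ W
n=22: moves to 19(W), 18(W), 16(W), 14(W); every one is W ⇒ L
n=23: moves to 20(W), 19(W), 17(W), 15(W); every one is W ⇒ L
n=24: moves to 21(W), 20(W), 18(W), 16(W); every one is W ⇒ L
n=25: can move to 22, which is L ⇒ W
n=26: can move to 23, which is L ⇒ W
n=27: can move to 24, which is L ⇒ W
n=28: can move to 24, which is L ⇒ W
n=29: can move to 23, which is L ⇒ W
n=30: can move to 24, which is L ⇒ W
n=31: can move to 23, which is L ⇒ W
n=32: can move to 24, which is L ⇒ W
n=33: moves to 30(W), 29(W), 27(W), 25(W); every one is W ⇒ L
n=34: moves to 31(W), 30(W), 28(W), 26(W); every one is W ⇒ L
n=35: moves to 32(W), 31(W), 29(W), 27(W); every one is W ⇒ L
n=36: can move to 33, which is L ⇒ W
n=37: can move to 34, which is L ⇒ W
n=38: can move to 35, which is L ⇒ W
n=39: can move to 35, which is L ⇒ W
n=40: can move to 34, which is L ⇒ W
n=41: can move to 35, which is L ⇒ W
n=42: can move to 34, which is L ⇒ W
n=43: can move to 35, which is L ⇒ W
Reading off the rows marked L gives the requested list; there are 12 such values of n.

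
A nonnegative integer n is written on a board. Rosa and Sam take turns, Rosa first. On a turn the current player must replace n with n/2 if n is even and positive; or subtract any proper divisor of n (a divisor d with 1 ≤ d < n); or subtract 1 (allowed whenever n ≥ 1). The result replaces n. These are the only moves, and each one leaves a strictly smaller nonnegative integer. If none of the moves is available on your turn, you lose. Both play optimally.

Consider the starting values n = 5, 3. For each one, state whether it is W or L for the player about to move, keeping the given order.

Positions with no move are L. A position that does have a move is losing for the player to move precisely when every available move leads to a winning position for the opponent. Fill in the labels:
n=0: no move → L
n=1: can move to 0, which is L ⇒ W
n=2: the only move is to 1(W), a W ⇒ L
n=3: can move to 2, which is L ⇒ W
n=4: can move to 2, which is L ⇒ W
n=5: the only move is to 4(W), a W ⇒ L

5: L, 3: W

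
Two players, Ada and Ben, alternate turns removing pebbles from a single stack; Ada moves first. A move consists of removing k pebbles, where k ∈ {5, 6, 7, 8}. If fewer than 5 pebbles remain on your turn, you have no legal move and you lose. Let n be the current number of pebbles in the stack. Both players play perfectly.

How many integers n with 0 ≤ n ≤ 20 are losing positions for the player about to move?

10

Use the standard recursion: the mover loses at a terminal position; elsewhere, the mover wins exactly when some move hands the opponent an L position.
n=0: no move → L
n=1: no move → L
n=2: no move → L
n=3: no move → L
n=4: no move → L
n=5: W (go to 0, an L position)
n=6: W (go to 1, an L position)
n=7: W (go to 2, an L position)
n=8: W (go to 3, an L position)
n=9: W (go to 4, an L position)
n=10: W (go to 4, an L position)
n=11: W (go to 4, an L position)
n=12: W (go to 4, an L position)
n=13: L (options 8(W), 7(W), 6(W), 5(W) are all W)
n=14: L (options 9(W), 8(W), 7(W), 6(W) are all W)
n=15: L (options 10(W), 9(W), 8(W), 7(W) are all W)
n=16: L (options 11(W), 10(W), 9(W), 8(W) are all W)
n=17: L (options 12(W), 11(W), 10(W), 9(W) are all W)
n=18: W (go to 13, an L position)
n=19: W (go to 14, an L position)
n=20: W (go to 15, an L position)
L entries with 0 ≤ n ≤ 20: n = 0, 1, 2, 3, 4, 13, 14, 15, 16, 17; that makes 10.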